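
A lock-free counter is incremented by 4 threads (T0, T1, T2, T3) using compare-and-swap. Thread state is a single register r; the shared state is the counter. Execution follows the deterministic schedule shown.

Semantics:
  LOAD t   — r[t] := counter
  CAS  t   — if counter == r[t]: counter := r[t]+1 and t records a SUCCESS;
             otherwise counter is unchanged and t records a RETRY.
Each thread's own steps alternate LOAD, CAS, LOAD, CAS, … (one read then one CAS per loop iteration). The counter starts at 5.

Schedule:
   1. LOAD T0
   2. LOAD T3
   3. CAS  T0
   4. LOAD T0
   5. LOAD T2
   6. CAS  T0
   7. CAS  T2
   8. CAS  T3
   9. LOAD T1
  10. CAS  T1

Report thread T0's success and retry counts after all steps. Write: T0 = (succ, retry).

T0 = (2, 0)

1. LOAD T0 → mem=5 r[T0]=5 [LOAD]
2. LOAD T3 → mem=5 r[T3]=5 [LOAD]
3. CAS T0 → mem=6 r[T0]=5 [OK]
4. LOAD T0 → mem=6 r[T0]=6 [LOAD]
5. LOAD T2 → mem=6 r[T2]=6 [LOAD]
6. CAS T0 → mem=7 r[T0]=6 [OK]
7. CAS T2 → mem=7 r[T2]=6 [RETRY]
8. CAS T3 → mem=7 r[T3]=5 [RETRY]
9. LOAD T1 → mem=7 r[T1]=7 [LOAD]
10. CAS T1 → mem=8 r[T1]=7 [OK]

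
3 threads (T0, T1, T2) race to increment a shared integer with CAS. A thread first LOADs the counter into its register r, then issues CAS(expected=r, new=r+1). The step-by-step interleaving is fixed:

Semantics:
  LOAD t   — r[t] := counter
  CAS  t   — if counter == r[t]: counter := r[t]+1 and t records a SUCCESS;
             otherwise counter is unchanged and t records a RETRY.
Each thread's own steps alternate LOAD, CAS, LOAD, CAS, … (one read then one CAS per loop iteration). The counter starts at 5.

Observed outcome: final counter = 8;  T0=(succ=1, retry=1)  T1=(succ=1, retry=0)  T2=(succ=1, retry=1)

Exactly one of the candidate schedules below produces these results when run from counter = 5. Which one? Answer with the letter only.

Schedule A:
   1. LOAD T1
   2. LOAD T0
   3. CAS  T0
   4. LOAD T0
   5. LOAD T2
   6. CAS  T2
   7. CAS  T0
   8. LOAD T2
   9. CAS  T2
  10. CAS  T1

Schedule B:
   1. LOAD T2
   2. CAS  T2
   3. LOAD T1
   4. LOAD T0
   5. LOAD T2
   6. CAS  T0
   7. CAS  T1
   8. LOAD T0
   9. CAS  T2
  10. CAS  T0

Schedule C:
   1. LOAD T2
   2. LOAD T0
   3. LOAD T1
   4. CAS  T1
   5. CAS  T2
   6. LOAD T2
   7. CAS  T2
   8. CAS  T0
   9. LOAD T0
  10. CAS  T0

Tracing schedule C:
[1] T2.load  rd  (counter 5, T2.r 5)
[2] T0.load  rd  (counter 5, T0.r 5)
[3] T1.load  rd  (counter 5, T1.r 5)
[4] T1.cas  hit  (counter 6, T1.r 5)
[5] T2.cas  miss  (counter 6, T2.r 5)
[6] T2.load  rd  (counter 6, T2.r 6)
[7] T2.cas  hit  (counter 7, T2.r 6)
[8] T0.cas  miss  (counter 7, T0.r 5)
[9] T0.load  rd  (counter 7, T0.r 7)
[10] T0.cas  hit  (counter 8, T0.r 7)

C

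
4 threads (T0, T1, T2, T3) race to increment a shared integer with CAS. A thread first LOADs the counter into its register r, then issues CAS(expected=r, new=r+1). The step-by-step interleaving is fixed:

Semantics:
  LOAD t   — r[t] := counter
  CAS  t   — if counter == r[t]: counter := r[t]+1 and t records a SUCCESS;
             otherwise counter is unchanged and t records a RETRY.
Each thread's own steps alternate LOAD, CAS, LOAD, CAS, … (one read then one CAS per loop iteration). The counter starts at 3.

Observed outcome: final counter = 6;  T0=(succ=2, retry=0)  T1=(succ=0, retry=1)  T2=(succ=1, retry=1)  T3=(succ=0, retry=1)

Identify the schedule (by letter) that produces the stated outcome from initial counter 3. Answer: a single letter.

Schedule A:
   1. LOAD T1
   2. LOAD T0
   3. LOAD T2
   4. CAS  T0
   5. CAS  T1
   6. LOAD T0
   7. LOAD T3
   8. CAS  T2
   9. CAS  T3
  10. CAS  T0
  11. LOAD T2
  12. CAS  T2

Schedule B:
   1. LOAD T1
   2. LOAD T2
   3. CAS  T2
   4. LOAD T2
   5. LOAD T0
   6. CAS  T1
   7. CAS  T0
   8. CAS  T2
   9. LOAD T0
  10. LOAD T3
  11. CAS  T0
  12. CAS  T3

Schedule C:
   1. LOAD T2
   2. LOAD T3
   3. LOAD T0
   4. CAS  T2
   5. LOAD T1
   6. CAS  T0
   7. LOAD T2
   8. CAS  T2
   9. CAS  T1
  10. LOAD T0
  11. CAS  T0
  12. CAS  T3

B

Simulating candidate B:
   1) LOAD T1:  M=3  r_T1=3
   2) LOAD T2:  M=3  r_T2=3
   3) CAS  T2:  M=4  r_T2=3 ✓
   4) LOAD T2:  M=4  r_T2=4
   5) LOAD T0:  M=4  r_T0=4
   6) CAS  T1:  M=4  r_T1=3 ✗
   7) CAS  T0:  M=5  r_T0=4 ✓
   8) CAS  T2:  M=5  r_T2=4 ✗
   9) LOAD T0:  M=5  r_T0=5
  10) LOAD T3:  M=5  r_T3=5
  11) CAS  T0:  M=6  r_T0=5 ✓
  12) CAS  T3:  M=6  r_T3=5 ✗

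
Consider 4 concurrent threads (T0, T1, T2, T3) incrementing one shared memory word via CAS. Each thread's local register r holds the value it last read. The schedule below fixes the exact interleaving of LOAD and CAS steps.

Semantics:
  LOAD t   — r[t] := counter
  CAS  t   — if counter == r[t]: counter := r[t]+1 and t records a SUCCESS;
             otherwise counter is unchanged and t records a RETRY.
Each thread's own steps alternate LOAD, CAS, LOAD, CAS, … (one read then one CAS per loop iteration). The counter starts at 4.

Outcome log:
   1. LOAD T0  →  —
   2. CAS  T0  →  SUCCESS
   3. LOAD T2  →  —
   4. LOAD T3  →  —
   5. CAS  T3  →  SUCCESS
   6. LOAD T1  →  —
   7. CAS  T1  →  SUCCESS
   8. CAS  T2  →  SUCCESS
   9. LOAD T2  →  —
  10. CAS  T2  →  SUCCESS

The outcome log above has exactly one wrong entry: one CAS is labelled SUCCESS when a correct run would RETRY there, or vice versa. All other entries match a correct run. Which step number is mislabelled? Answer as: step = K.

step = 8

Reference trace:
1. LOAD T0 → mem=4 r[T0]=4 [LOAD]
2. CAS T0 → mem=5 r[T0]=4 [OK]
3. LOAD T2 → mem=5 r[T2]=5 [LOAD]
4. LOAD T3 → mem=5 r[T3]=5 [LOAD]
5. CAS T3 → mem=6 r[T3]=5 [OK]
6. LOAD T1 → mem=6 r[T1]=6 [LOAD]
7. CAS T1 → mem=7 r[T1]=6 [OK]
8. CAS T2 → mem=7 r[T2]=5 [RETRY]
9. LOAD T2 → mem=7 r[T2]=7 [LOAD]
10. CAS T2 → mem=8 r[T2]=7 [OK]
Log disagrees first at step 8.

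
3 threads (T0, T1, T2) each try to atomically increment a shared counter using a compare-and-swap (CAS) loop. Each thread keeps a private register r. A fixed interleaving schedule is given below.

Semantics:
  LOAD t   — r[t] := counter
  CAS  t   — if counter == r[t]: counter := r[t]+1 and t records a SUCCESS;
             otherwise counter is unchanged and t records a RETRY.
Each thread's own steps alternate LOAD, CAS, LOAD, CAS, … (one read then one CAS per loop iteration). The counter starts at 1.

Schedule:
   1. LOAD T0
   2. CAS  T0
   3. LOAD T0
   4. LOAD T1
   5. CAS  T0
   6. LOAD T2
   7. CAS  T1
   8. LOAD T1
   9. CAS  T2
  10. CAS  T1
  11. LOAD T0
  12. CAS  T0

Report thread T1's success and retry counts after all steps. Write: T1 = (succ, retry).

step 1: T0 LOAD ⇒ load; ctr=1 reg=1
step 2: T0 CAS ⇒ ok; ctr=2 reg=1
step 3: T0 LOAD ⇒ load; ctr=2 reg=2
step 4: T1 LOAD ⇒ load; ctr=2 reg=2
step 5: T0 CAS ⇒ ok; ctr=3 reg=2
step 6: T2 LOAD ⇒ load; ctr=3 reg=3
step 7: T1 CAS ⇒ retry; ctr=3 reg=2
step 8: T1 LOAD ⇒ load; ctr=3 reg=3
step 9: T2 CAS ⇒ ok; ctr=4 reg=3
step 10: T1 CAS ⇒ retry; ctr=4 reg=3
step 11: T0 LOAD ⇒ load; ctr=4 reg=4
step 12: T0 CAS ⇒ ok; ctr=5 reg=4

T1 = (0, 2)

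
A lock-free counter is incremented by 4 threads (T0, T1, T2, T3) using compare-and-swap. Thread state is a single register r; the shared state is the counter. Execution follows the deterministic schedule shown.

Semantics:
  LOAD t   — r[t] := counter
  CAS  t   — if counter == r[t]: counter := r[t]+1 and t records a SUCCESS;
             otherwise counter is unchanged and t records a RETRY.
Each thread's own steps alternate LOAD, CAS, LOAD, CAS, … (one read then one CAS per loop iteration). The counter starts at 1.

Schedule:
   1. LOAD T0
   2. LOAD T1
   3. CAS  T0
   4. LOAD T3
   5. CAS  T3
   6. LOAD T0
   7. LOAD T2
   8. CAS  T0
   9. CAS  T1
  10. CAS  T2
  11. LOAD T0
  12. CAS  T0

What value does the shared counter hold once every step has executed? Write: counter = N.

T0 LOAD — after: cnt=1, r=1 — load
T1 LOAD — after: cnt=1, r=1 — load
T0 CAS — after: cnt=2, r=1 — ok
T3 LOAD — after: cnt=2, r=2 — load
T3 CAS — after: cnt=3, r=2 — ok
T0 LOAD — after: cnt=3, r=3 — load
T2 LOAD — after: cnt=3, r=3 — load
T0 CAS — after: cnt=4, r=3 — ok
T1 CAS — after: cnt=4, r=1 — retry
T2 CAS — after: cnt=4, r=3 — retry
T0 LOAD — after: cnt=4, r=4 — load
T0 CAS — after: cnt=5, r=4 — ok

counter = 5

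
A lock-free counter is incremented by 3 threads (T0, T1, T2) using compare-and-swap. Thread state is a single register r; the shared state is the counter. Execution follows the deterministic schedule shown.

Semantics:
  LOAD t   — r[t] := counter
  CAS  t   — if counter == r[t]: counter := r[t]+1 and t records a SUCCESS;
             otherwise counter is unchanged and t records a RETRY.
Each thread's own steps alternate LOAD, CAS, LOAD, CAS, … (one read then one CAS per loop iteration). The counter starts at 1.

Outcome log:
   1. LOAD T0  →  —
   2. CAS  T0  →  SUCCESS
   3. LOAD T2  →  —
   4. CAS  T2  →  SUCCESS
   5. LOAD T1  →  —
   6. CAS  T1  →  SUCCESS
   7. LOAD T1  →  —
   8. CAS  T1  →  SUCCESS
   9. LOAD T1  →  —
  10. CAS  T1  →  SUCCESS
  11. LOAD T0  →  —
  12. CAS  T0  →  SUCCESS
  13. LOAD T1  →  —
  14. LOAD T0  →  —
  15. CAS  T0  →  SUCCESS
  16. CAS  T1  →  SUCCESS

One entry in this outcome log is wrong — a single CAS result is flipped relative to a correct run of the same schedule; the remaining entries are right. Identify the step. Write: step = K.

step = 16

Re-executing:
#1 T0 reads 1
#2 T0 CAS(1→2) writes; counter now 2
#3 T2 reads 2
#4 T2 CAS(2→3) writes; counter now 3
#5 T1 reads 3
#6 T1 CAS(3→4) writes; counter now 4
#7 T1 reads 4
#8 T1 CAS(4→5) writes; counter now 5
#9 T1 reads 5
#10 T1 CAS(5→6) writes; counter now 6
#11 T0 reads 6
#12 T0 CAS(6→7) writes; counter now 7
#13 T1 reads 7
#14 T0 reads 7
#15 T0 CAS(7→8) writes; counter now 8
#16 T1 CAS(7→8) fails; counter now 8
Flip is step 16.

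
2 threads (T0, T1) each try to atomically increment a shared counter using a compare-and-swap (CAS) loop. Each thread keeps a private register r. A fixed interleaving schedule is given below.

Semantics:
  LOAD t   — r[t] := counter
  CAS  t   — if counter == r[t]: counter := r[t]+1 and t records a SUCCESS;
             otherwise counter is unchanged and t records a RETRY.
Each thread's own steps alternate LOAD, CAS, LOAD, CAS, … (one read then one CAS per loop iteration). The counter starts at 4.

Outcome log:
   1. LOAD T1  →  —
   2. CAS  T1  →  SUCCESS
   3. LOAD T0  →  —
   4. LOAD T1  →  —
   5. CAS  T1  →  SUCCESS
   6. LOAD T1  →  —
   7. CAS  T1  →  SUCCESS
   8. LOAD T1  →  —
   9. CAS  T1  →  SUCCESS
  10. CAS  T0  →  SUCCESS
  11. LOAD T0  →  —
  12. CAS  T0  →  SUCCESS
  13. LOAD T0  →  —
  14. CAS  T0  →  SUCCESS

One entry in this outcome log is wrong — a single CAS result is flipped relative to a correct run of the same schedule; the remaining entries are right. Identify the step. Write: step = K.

step = 10

Correct run:
1. LOAD T1 → mem=4 r[T1]=4 [LOAD]
2. CAS T1 → mem=5 r[T1]=4 [OK]
3. LOAD T0 → mem=5 r[T0]=5 [LOAD]
4. LOAD T1 → mem=5 r[T1]=5 [LOAD]
5. CAS T1 → mem=6 r[T1]=5 [OK]
6. LOAD T1 → mem=6 r[T1]=6 [LOAD]
7. CAS T1 → mem=7 r[T1]=6 [OK]
8. LOAD T1 → mem=7 r[T1]=7 [LOAD]
9. CAS T1 → mem=8 r[T1]=7 [OK]
10. CAS T0 → mem=8 r[T0]=5 [RETRY]
11. LOAD T0 → mem=8 r[T0]=8 [LOAD]
12. CAS T0 → mem=9 r[T0]=8 [OK]
13. LOAD T0 → mem=9 r[T0]=9 [LOAD]
14. CAS T0 → mem=10 r[T0]=9 [OK]
Mismatch at 10.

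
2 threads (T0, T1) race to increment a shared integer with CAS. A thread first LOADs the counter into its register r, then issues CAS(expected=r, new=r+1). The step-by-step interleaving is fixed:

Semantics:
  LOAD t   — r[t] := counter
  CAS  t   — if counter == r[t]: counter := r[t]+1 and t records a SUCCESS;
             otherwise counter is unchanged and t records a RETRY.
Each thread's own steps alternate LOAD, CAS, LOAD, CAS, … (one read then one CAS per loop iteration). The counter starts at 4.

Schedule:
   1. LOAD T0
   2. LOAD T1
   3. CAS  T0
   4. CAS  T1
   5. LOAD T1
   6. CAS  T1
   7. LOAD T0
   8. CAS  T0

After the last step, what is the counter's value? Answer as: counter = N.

counter = 7

1. LOAD T0 → mem=4 r[T0]=4 [LOAD]
2. LOAD T1 → mem=4 r[T1]=4 [LOAD]
3. CAS T0 → mem=5 r[T0]=4 [OK]
4. CAS T1 → mem=5 r[T1]=4 [RETRY]
5. LOAD T1 → mem=5 r[T1]=5 [LOAD]
6. CAS T1 → mem=6 r[T1]=5 [OK]
7. LOAD T0 → mem=6 r[T0]=6 [LOAD]
8. CAS T0 → mem=7 r[T0]=6 [OK]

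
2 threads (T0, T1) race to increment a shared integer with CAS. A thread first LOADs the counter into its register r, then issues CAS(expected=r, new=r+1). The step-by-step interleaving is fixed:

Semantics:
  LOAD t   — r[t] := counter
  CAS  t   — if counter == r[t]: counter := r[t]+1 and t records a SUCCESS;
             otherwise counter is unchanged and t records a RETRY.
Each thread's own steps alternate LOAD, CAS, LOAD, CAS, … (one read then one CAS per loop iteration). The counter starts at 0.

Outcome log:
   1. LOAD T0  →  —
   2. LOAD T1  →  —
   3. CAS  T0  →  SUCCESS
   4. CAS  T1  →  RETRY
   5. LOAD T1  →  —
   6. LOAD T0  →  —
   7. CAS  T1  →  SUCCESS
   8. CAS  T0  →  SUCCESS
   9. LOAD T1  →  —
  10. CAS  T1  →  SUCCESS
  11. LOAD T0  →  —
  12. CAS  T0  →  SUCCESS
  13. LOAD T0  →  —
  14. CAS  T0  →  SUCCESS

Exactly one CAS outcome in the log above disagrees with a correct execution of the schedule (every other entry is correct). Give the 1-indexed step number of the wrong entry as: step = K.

Correct run:
step 1: T0 LOAD ⇒ load; ctr=0 reg=0
step 2: T1 LOAD ⇒ load; ctr=0 reg=0
step 3: T0 CAS ⇒ ok; ctr=1 reg=0
step 4: T1 CAS ⇒ retry; ctr=1 reg=0
step 5: T1 LOAD ⇒ load; ctr=1 reg=1
step 6: T0 LOAD ⇒ load; ctr=1 reg=1
step 7: T1 CAS ⇒ ok; ctr=2 reg=1
step 8: T0 CAS ⇒ retry; ctr=2 reg=1
step 9: T1 LOAD ⇒ load; ctr=2 reg=2
step 10: T1 CAS ⇒ ok; ctr=3 reg=2
step 11: T0 LOAD ⇒ load; ctr=3 reg=3
step 12: T0 CAS ⇒ ok; ctr=4 reg=3
step 13: T0 LOAD ⇒ load; ctr=4 reg=4
step 14: T0 CAS ⇒ ok; ctr=5 reg=4
Mismatch at 8.

step = 8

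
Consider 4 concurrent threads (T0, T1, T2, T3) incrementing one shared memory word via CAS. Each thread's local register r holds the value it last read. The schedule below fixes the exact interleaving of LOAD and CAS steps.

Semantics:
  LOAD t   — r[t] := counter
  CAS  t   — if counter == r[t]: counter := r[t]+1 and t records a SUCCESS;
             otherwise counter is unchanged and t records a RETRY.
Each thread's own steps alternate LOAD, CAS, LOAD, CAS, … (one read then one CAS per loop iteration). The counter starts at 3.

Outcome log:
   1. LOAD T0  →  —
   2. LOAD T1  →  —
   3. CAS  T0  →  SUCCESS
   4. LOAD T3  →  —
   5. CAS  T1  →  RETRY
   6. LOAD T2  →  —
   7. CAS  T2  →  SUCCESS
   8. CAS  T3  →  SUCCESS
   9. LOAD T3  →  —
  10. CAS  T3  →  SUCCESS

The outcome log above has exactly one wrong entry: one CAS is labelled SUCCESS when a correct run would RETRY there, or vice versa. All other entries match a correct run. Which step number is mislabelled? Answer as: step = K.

step = 8

Correct run:
T0 LOAD — after: cnt=3, r=3 — load
T1 LOAD — after: cnt=3, r=3 — load
T0 CAS — after: cnt=4, r=3 — ok
T3 LOAD — after: cnt=4, r=4 — load
T1 CAS — after: cnt=4, r=3 — retry
T2 LOAD — after: cnt=4, r=4 — load
T2 CAS — after: cnt=5, r=4 — ok
T3 CAS — after: cnt=5, r=4 — retry
T3 LOAD — after: cnt=5, r=5 — load
T3 CAS — after: cnt=6, r=5 — ok
Mismatch at 8.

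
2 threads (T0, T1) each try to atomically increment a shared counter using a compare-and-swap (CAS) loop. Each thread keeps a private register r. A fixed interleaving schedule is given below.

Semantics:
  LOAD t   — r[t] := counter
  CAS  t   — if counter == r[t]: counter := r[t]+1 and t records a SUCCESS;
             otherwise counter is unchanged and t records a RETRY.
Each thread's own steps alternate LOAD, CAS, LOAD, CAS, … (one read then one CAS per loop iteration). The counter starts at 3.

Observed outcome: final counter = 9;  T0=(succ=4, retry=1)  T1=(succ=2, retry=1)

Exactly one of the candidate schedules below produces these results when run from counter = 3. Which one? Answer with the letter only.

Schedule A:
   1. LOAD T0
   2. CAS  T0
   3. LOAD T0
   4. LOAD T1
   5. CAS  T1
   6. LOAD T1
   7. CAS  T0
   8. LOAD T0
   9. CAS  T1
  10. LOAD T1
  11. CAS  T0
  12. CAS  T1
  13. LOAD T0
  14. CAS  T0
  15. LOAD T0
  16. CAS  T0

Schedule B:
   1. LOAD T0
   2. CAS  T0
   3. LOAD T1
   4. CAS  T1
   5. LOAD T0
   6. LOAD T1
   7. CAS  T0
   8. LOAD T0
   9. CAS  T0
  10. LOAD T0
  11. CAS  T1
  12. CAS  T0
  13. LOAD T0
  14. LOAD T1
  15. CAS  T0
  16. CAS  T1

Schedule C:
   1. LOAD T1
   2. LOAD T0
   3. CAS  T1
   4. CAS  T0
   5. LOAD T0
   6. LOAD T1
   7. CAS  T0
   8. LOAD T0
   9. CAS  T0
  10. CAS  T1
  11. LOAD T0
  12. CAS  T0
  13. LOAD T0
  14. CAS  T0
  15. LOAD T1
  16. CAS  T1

Tracing schedule C:
   1) LOAD T1:  M=3  r_T1=3
   2) LOAD T0:  M=3  r_T0=3
   3) CAS  T1:  M=4  r_T1=3 ✓
   4) CAS  T0:  M=4  r_T0=3 ✗
   5) LOAD T0:  M=4  r_T0=4
   6) LOAD T1:  M=4  r_T1=4
   7) CAS  T0:  M=5  r_T0=4 ✓
   8) LOAD T0:  M=5  r_T0=5
   9) CAS  T0:  M=6  r_T0=5 ✓
  10) CAS  T1:  M=6  r_T1=4 ✗
  11) LOAD T0:  M=6  r_T0=6
  12) CAS  T0:  M=7  r_T0=6 ✓
  13) LOAD T0:  M=7  r_T0=7
  14) CAS  T0:  M=8  r_T0=7 ✓
  15) LOAD T1:  M=8  r_T1=8
  16) CAS  T1:  M=9  r_T1=8 ✓

C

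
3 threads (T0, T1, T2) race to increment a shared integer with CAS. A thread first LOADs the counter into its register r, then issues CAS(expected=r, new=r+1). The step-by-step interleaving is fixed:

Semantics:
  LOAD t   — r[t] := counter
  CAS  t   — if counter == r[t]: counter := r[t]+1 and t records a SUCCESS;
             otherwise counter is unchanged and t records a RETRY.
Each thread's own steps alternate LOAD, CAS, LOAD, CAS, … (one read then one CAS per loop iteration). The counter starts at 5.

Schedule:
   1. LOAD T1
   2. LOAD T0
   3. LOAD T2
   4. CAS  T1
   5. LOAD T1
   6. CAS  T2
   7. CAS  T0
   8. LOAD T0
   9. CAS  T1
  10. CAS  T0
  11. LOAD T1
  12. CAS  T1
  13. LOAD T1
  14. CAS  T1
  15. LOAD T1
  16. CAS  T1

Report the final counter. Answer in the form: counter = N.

[1] T1.load  rd  (counter 5, T1.r 5)
[2] T0.load  rd  (counter 5, T0.r 5)
[3] T2.load  rd  (counter 5, T2.r 5)
[4] T1.cas  hit  (counter 6, T1.r 5)
[5] T1.load  rd  (counter 6, T1.r 6)
[6] T2.cas  miss  (counter 6, T2.r 5)
[7] T0.cas  miss  (counter 6, T0.r 5)
[8] T0.load  rd  (counter 6, T0.r 6)
[9] T1.cas  hit  (counter 7, T1.r 6)
[10] T0.cas  miss  (counter 7, T0.r 6)
[11] T1.load  rd  (counter 7, T1.r 7)
[12] T1.cas  hit  (counter 8, T1.r 7)
[13] T1.load  rd  (counter 8, T1.r 8)
[14] T1.cas  hit  (counter 9, T1.r 8)
[15] T1.load  rd  (counter 9, T1.r 9)
[16] T1.cas  hit  (counter 10, T1.r 9)

counter = 10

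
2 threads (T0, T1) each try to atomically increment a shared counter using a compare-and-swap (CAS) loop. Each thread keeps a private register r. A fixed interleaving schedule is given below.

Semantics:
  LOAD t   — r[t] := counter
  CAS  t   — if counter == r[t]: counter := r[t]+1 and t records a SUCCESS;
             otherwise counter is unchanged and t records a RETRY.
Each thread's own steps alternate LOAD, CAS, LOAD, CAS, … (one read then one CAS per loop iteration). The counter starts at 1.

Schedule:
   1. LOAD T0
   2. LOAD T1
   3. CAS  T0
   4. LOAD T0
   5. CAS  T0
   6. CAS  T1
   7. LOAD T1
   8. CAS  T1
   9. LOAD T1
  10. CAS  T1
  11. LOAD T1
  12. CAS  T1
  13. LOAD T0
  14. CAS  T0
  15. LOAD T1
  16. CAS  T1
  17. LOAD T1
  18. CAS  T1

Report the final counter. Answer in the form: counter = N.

1. LOAD T0 → mem=1 r[T0]=1 [LOAD]
2. LOAD T1 → mem=1 r[T1]=1 [LOAD]
3. CAS T0 → mem=2 r[T0]=1 [OK]
4. LOAD T0 → mem=2 r[T0]=2 [LOAD]
5. CAS T0 → mem=3 r[T0]=2 [OK]
6. CAS T1 → mem=3 r[T1]=1 [RETRY]
7. LOAD T1 → mem=3 r[T1]=3 [LOAD]
8. CAS T1 → mem=4 r[T1]=3 [OK]
9. LOAD T1 → mem=4 r[T1]=4 [LOAD]
10. CAS T1 → mem=5 r[T1]=4 [OK]
11. LOAD T1 → mem=5 r[T1]=5 [LOAD]
12. CAS T1 → mem=6 r[T1]=5 [OK]
13. LOAD T0 → mem=6 r[T0]=6 [LOAD]
14. CAS T0 → mem=7 r[T0]=6 [OK]
15. LOAD T1 → mem=7 r[T1]=7 [LOAD]
16. CAS T1 → mem=8 r[T1]=7 [OK]
17. LOAD T1 → mem=8 r[T1]=8 [LOAD]
18. CAS T1 → mem=9 r[T1]=8 [OK]

counter = 9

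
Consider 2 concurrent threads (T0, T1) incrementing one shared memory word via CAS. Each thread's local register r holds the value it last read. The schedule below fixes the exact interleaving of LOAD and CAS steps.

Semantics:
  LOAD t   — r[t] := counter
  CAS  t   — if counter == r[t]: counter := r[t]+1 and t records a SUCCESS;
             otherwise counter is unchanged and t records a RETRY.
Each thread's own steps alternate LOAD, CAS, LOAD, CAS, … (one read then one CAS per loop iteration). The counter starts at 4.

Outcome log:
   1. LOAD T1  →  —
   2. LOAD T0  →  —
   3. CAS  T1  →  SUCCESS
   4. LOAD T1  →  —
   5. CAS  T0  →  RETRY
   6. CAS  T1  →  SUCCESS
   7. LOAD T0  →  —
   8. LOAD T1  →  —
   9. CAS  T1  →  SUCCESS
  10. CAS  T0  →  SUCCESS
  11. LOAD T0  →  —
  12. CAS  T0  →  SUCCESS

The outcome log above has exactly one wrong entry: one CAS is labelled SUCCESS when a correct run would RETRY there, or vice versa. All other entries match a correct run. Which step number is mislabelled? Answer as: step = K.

Reference trace:
step 1: T1 LOAD ⇒ load; ctr=4 reg=4
step 2: T0 LOAD ⇒ load; ctr=4 reg=4
step 3: T1 CAS ⇒ ok; ctr=5 reg=4
step 4: T1 LOAD ⇒ load; ctr=5 reg=5
step 5: T0 CAS ⇒ retry; ctr=5 reg=4
step 6: T1 CAS ⇒ ok; ctr=6 reg=5
step 7: T0 LOAD ⇒ load; ctr=6 reg=6
step 8: T1 LOAD ⇒ load; ctr=6 reg=6
step 9: T1 CAS ⇒ ok; ctr=7 reg=6
step 10: T0 CAS ⇒ retry; ctr=7 reg=6
step 11: T0 LOAD ⇒ load; ctr=7 reg=7
step 12: T0 CAS ⇒ ok; ctr=8 reg=7
Mismatch at 10.

step = 10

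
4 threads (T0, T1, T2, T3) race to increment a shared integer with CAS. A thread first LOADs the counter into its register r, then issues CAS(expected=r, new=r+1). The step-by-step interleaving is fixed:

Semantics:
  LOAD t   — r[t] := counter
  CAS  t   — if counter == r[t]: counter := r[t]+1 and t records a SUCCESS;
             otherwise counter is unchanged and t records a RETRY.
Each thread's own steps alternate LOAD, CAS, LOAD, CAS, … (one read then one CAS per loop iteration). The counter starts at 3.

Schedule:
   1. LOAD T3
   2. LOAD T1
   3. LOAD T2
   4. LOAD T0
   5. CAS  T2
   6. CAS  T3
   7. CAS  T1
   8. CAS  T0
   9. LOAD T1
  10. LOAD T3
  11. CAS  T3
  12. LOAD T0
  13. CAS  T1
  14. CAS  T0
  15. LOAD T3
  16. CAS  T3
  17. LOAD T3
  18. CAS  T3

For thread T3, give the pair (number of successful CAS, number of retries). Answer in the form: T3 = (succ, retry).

[1] T3.load  rd  (counter 3, T3.r 3)
[2] T1.load  rd  (counter 3, T1.r 3)
[3] T2.load  rd  (counter 3, T2.r 3)
[4] T0.load  rd  (counter 3, T0.r 3)
[5] T2.cas  hit  (counter 4, T2.r 3)
[6] T3.cas  miss  (counter 4, T3.r 3)
[7] T1.cas  miss  (counter 4, T1.r 3)
[8] T0.cas  miss  (counter 4, T0.r 3)
[9] T1.load  rd  (counter 4, T1.r 4)
[10] T3.load  rd  (counter 4, T3.r 4)
[11] T3.cas  hit  (counter 5, T3.r 4)
[12] T0.load  rd  (counter 5, T0.r 5)
[13] T1.cas  miss  (counter 5, T1.r 4)
[14] T0.cas  hit  (counter 6, T0.r 5)
[15] T3.load  rd  (counter 6, T3.r 6)
[16] T3.cas  hit  (counter 7, T3.r 6)
[17] T3.load  rd  (counter 7, T3.r 7)
[18] T3.cas  hit  (counter 8, T3.r 7)

T3 = (3, 1)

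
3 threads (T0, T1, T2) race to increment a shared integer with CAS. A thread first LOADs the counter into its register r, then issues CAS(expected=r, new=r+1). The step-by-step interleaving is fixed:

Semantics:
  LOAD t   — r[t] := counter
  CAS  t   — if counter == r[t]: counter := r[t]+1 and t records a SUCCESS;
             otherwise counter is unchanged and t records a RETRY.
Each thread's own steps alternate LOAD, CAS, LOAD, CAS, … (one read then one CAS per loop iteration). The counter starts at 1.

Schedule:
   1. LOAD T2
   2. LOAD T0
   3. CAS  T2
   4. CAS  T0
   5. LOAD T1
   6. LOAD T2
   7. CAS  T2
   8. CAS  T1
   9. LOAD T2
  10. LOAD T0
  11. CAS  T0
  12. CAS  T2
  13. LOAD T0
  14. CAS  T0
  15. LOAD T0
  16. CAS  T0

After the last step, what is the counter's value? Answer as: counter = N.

counter = 6

   1) LOAD T2:  M=1  r_T2=1
   2) LOAD T0:  M=1  r_T0=1
   3) CAS  T2:  M=2  r_T2=1 ✓
   4) CAS  T0:  M=2  r_T0=1 ✗
   5) LOAD T1:  M=2  r_T1=2
   6) LOAD T2:  M=2  r_T2=2
   7) CAS  T2:  M=3  r_T2=2 ✓
   8) CAS  T1:  M=3  r_T1=2 ✗
   9) LOAD T2:  M=3  r_T2=3
  10) LOAD T0:  M=3  r_T0=3
  11) CAS  T0:  M=4  r_T0=3 ✓
  12) CAS  T2:  M=4  r_T2=3 ✗
  13) LOAD T0:  M=4  r_T0=4
  14) CAS  T0:  M=5  r_T0=4 ✓
  15) LOAD T0:  M=5  r_T0=5
  16) CAS  T0:  M=6  r_T0=5 ✓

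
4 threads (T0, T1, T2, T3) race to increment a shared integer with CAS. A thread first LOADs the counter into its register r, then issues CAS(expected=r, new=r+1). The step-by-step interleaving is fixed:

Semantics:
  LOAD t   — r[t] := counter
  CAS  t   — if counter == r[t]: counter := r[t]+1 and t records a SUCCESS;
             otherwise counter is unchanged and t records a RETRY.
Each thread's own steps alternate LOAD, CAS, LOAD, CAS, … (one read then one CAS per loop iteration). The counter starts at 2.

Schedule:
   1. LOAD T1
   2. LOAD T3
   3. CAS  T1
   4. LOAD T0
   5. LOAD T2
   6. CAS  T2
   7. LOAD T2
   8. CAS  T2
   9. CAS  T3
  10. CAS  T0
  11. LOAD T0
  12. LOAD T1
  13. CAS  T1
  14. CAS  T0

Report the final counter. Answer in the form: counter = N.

counter = 6

[1] T1.load  rd  (counter 2, T1.r 2)
[2] T3.load  rd  (counter 2, T3.r 2)
[3] T1.cas  hit  (counter 3, T1.r 2)
[4] T0.load  rd  (counter 3, T0.r 3)
[5] T2.load  rd  (counter 3, T2.r 3)
[6] T2.cas  hit  (counter 4, T2.r 3)
[7] T2.load  rd  (counter 4, T2.r 4)
[8] T2.cas  hit  (counter 5, T2.r 4)
[9] T3.cas  miss  (counter 5, T3.r 2)
[10] T0.cas  miss  (counter 5, T0.r 3)
[11] T0.load  rd  (counter 5, T0.r 5)
[12] T1.load  rd  (counter 5, T1.r 5)
[13] T1.cas  hit  (counter 6, T1.r 5)
[14] T0.cas  miss  (counter 6, T0.r 5)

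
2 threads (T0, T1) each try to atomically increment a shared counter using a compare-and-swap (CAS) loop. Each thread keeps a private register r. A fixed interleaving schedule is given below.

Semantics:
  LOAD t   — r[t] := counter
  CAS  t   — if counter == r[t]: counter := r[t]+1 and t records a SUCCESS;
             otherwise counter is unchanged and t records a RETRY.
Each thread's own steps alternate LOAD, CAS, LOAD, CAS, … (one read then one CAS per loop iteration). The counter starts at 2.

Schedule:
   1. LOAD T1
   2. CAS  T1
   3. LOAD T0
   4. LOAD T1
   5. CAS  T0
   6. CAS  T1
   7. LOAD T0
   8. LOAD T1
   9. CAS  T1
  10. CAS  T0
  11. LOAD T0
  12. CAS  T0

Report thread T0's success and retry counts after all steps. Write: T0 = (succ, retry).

T0 = (2, 1)

step 1: T1 LOAD ⇒ load; ctr=2 reg=2
step 2: T1 CAS ⇒ ok; ctr=3 reg=2
step 3: T0 LOAD ⇒ load; ctr=3 reg=3
step 4: T1 LOAD ⇒ load; ctr=3 reg=3
step 5: T0 CAS ⇒ ok; ctr=4 reg=3
step 6: T1 CAS ⇒ retry; ctr=4 reg=3
step 7: T0 LOAD ⇒ load; ctr=4 reg=4
step 8: T1 LOAD ⇒ load; ctr=4 reg=4
step 9: T1 CAS ⇒ ok; ctr=5 reg=4
step 10: T0 CAS ⇒ retry; ctr=5 reg=4
step 11: T0 LOAD ⇒ load; ctr=5 reg=5
step 12: T0 CAS ⇒ ok; ctr=6 reg=5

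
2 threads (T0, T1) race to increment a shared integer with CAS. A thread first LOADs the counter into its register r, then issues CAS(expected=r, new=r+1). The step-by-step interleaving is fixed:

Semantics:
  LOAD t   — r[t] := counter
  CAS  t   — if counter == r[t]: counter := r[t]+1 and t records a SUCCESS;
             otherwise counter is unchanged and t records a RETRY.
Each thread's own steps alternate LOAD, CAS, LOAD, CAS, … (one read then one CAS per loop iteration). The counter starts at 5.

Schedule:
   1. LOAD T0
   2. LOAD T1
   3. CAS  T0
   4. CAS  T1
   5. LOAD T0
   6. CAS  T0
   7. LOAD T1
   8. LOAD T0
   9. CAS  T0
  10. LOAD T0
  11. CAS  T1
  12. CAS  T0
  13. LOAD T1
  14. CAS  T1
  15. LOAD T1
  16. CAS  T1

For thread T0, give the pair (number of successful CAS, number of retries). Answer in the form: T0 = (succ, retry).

T0 = (4, 0)

[1] T0.load  rd  (counter 5, T0.r 5)
[2] T1.load  rd  (counter 5, T1.r 5)
[3] T0.cas  hit  (counter 6, T0.r 5)
[4] T1.cas  miss  (counter 6, T1.r 5)
[5] T0.load  rd  (counter 6, T0.r 6)
[6] T0.cas  hit  (counter 7, T0.r 6)
[7] T1.load  rd  (counter 7, T1.r 7)
[8] T0.load  rd  (counter 7, T0.r 7)
[9] T0.cas  hit  (counter 8, T0.r 7)
[10] T0.load  rd  (counter 8, T0.r 8)
[11] T1.cas  miss  (counter 8, T1.r 7)
[12] T0.cas  hit  (counter 9, T0.r 8)
[13] T1.load  rd  (counter 9, T1.r 9)
[14] T1.cas  hit  (counter 10, T1.r 9)
[15] T1.load  rd  (counter 10, T1.r 10)
[16] T1.cas  hit  (counter 11, T1.r 10)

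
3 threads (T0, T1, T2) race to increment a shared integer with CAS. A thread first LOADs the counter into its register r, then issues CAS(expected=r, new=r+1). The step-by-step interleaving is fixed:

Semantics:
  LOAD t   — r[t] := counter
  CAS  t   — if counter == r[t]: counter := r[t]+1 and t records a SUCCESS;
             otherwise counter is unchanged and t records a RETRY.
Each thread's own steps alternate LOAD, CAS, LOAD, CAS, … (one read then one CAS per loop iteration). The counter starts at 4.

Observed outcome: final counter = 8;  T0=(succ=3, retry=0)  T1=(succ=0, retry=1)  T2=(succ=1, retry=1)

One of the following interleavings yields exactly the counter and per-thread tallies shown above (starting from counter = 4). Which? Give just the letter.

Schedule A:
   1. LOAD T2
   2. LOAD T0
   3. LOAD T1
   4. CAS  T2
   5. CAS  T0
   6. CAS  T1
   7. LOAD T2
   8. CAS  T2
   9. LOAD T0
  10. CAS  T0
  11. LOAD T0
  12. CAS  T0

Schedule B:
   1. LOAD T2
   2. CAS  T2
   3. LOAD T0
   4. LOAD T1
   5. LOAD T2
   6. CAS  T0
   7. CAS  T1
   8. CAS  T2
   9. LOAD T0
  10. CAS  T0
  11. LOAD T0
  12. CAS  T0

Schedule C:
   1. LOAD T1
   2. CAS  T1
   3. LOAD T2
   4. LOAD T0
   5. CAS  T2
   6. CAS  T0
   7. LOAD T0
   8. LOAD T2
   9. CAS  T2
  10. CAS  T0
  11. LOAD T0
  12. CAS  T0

B

Tracing schedule B:
1. LOAD T2 → mem=4 r[T2]=4 [LOAD]
2. CAS T2 → mem=5 r[T2]=4 [OK]
3. LOAD T0 → mem=5 r[T0]=5 [LOAD]
4. LOAD T1 → mem=5 r[T1]=5 [LOAD]
5. LOAD T2 → mem=5 r[T2]=5 [LOAD]
6. CAS T0 → mem=6 r[T0]=5 [OK]
7. CAS T1 → mem=6 r[T1]=5 [RETRY]
8. CAS T2 → mem=6 r[T2]=5 [RETRY]
9. LOAD T0 → mem=6 r[T0]=6 [LOAD]
10. CAS T0 → mem=7 r[T0]=6 [OK]
11. LOAD T0 → mem=7 r[T0]=7 [LOAD]
12. CAS T0 → mem=8 r[T0]=7 [OK]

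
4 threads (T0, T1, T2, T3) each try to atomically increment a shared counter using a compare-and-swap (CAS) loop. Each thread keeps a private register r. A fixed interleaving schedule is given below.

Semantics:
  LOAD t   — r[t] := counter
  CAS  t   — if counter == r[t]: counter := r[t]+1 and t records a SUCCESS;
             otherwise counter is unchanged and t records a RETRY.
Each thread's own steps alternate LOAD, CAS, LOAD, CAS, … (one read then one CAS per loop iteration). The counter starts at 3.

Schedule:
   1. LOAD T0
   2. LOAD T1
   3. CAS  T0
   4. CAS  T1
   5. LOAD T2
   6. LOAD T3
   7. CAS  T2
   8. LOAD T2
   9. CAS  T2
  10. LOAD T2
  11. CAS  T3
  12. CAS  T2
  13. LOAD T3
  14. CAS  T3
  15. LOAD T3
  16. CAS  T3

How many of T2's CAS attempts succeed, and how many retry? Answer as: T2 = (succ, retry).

T2 = (3, 0)

1. LOAD T0 → mem=3 r[T0]=3 [LOAD]
2. LOAD T1 → mem=3 r[T1]=3 [LOAD]
3. CAS T0 → mem=4 r[T0]=3 [OK]
4. CAS T1 → mem=4 r[T1]=3 [RETRY]
5. LOAD T2 → mem=4 r[T2]=4 [LOAD]
6. LOAD T3 → mem=4 r[T3]=4 [LOAD]
7. CAS T2 → mem=5 r[T2]=4 [OK]
8. LOAD T2 → mem=5 r[T2]=5 [LOAD]
9. CAS T2 → mem=6 r[T2]=5 [OK]
10. LOAD T2 → mem=6 r[T2]=6 [LOAD]
11. CAS T3 → mem=6 r[T3]=4 [RETRY]
12. CAS T2 → mem=7 r[T2]=6 [OK]
13. LOAD T3 → mem=7 r[T3]=7 [LOAD]
14. CAS T3 → mem=8 r[T3]=7 [OK]
15. LOAD T3 → mem=8 r[T3]=8 [LOAD]
16. CAS T3 → mem=9 r[T3]=8 [OK]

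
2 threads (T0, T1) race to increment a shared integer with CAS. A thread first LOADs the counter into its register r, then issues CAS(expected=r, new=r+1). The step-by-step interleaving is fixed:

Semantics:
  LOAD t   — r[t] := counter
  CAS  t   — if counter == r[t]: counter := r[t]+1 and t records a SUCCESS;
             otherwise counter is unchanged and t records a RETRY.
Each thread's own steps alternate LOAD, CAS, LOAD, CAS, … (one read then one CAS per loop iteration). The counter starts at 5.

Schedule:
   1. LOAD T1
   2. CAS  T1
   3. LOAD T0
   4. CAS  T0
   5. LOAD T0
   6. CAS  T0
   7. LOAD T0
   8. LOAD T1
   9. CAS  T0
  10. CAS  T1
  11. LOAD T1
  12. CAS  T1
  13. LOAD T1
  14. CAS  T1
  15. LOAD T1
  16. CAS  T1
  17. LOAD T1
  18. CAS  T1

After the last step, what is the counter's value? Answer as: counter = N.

counter = 13

step 1: T1 LOAD ⇒ load; ctr=5 reg=5
step 2: T1 CAS ⇒ ok; ctr=6 reg=5
step 3: T0 LOAD ⇒ load; ctr=6 reg=6
step 4: T0 CAS ⇒ ok; ctr=7 reg=6
step 5: T0 LOAD ⇒ load; ctr=7 reg=7
step 6: T0 CAS ⇒ ok; ctr=8 reg=7
step 7: T0 LOAD ⇒ load; ctr=8 reg=8
step 8: T1 LOAD ⇒ load; ctr=8 reg=8
step 9: T0 CAS ⇒ ok; ctr=9 reg=8
step 10: T1 CAS ⇒ retry; ctr=9 reg=8
step 11: T1 LOAD ⇒ load; ctr=9 reg=9
step 12: T1 CAS ⇒ ok; ctr=10 reg=9
step 13: T1 LOAD ⇒ load; ctr=10 reg=10
step 14: T1 CAS ⇒ ok; ctr=11 reg=10
step 15: T1 LOAD ⇒ load; ctr=11 reg=11
step 16: T1 CAS ⇒ ok; ctr=12 reg=11
step 17: T1 LOAD ⇒ load; ctr=12 reg=12
step 18: T1 CAS ⇒ ok; ctr=13 reg=12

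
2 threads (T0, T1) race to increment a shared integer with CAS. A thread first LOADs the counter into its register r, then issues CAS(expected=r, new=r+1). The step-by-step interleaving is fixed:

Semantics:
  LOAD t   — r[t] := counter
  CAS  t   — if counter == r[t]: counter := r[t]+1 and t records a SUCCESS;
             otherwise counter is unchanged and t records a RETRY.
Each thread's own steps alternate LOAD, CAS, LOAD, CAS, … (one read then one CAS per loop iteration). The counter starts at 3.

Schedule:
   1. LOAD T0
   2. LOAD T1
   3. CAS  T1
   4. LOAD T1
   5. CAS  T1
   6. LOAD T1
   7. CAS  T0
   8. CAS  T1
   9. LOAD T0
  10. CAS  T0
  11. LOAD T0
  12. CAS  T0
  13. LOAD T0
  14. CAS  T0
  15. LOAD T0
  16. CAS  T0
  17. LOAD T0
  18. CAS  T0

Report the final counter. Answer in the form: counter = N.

#1 T0 reads 3
#2 T1 reads 3
#3 T1 CAS(3→4) writes; counter now 4
#4 T1 reads 4
#5 T1 CAS(4→5) writes; counter now 5
#6 T1 reads 5
#7 T0 CAS(3→4) fails; counter now 5
#8 T1 CAS(5→6) writes; counter now 6
#9 T0 reads 6
#10 T0 CAS(6→7) writes; counter now 7
#11 T0 reads 7
#12 T0 CAS(7→8) writes; counter now 8
#13 T0 reads 8
#14 T0 CAS(8→9) writes; counter now 9
#15 T0 reads 9
#16 T0 CAS(9→10) writes; counter now 10
#17 T0 reads 10
#18 T0 CAS(10→11) writes; counter now 11

counter = 11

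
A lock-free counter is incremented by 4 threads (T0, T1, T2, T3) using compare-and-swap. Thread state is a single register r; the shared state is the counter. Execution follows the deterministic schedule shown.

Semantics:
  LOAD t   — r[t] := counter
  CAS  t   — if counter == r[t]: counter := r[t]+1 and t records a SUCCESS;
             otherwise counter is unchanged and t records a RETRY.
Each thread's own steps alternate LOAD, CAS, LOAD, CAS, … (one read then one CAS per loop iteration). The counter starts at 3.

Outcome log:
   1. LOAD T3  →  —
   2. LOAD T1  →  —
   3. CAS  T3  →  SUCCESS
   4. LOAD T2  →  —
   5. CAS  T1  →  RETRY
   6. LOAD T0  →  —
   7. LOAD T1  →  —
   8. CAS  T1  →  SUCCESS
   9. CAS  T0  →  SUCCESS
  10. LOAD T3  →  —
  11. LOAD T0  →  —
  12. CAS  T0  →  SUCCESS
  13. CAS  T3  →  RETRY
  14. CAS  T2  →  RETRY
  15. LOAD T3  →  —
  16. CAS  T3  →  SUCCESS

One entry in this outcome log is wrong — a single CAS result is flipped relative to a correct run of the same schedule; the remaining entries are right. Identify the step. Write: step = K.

step = 9

Correct run:
T3 LOAD — after: cnt=3, r=3 — load
T1 LOAD — after: cnt=3, r=3 — load
T3 CAS — after: cnt=4, r=3 — ok
T2 LOAD — after: cnt=4, r=4 — load
T1 CAS — after: cnt=4, r=3 — retry
T0 LOAD — after: cnt=4, r=4 — load
T1 LOAD — after: cnt=4, r=4 — load
T1 CAS — after: cnt=5, r=4 — ok
T0 CAS — after: cnt=5, r=4 — retry
T3 LOAD — after: cnt=5, r=5 — load
T0 LOAD — after: cnt=5, r=5 — load
T0 CAS — after: cnt=6, r=5 — ok
T3 CAS — after: cnt=6, r=5 — retry
T2 CAS — after: cnt=6, r=4 — retry
T3 LOAD — after: cnt=6, r=6 — load
T3 CAS — after: cnt=7, r=6 — ok
Log disagrees first at step 9.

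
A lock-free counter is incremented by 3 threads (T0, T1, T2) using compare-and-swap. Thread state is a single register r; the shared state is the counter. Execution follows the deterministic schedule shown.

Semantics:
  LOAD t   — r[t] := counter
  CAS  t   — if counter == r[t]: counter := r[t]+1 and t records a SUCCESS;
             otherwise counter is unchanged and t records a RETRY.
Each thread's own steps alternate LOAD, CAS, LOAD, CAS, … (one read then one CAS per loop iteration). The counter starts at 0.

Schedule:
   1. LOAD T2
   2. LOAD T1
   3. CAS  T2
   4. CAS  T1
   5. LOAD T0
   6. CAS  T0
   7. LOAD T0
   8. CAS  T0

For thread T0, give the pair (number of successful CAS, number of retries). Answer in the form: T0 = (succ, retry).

step 1: T2 LOAD ⇒ load; ctr=0 reg=0
step 2: T1 LOAD ⇒ load; ctr=0 reg=0
step 3: T2 CAS ⇒ ok; ctr=1 reg=0
step 4: T1 CAS ⇒ retry; ctr=1 reg=0
step 5: T0 LOAD ⇒ load; ctr=1 reg=1
step 6: T0 CAS ⇒ ok; ctr=2 reg=1
step 7: T0 LOAD ⇒ load; ctr=2 reg=2
step 8: T0 CAS ⇒ ok; ctr=3 reg=2

T0 = (2, 0)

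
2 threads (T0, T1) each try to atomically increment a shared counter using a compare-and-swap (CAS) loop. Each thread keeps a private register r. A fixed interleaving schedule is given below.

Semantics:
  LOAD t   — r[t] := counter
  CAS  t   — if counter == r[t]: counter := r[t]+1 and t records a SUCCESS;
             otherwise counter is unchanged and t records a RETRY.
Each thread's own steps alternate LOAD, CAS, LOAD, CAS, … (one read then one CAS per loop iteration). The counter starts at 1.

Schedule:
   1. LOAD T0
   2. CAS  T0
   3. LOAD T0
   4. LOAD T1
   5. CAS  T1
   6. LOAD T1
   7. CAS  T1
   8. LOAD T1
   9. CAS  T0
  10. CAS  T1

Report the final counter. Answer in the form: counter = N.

step 1: T0 LOAD ⇒ load; ctr=1 reg=1
step 2: T0 CAS ⇒ ok; ctr=2 reg=1
step 3: T0 LOAD ⇒ load; ctr=2 reg=2
step 4: T1 LOAD ⇒ load; ctr=2 reg=2
step 5: T1 CAS ⇒ ok; ctr=3 reg=2
step 6: T1 LOAD ⇒ load; ctr=3 reg=3
step 7: T1 CAS ⇒ ok; ctr=4 reg=3
step 8: T1 LOAD ⇒ load; ctr=4 reg=4
step 9: T0 CAS ⇒ retry; ctr=4 reg=2
step 10: T1 CAS ⇒ ok; ctr=5 reg=4

counter = 5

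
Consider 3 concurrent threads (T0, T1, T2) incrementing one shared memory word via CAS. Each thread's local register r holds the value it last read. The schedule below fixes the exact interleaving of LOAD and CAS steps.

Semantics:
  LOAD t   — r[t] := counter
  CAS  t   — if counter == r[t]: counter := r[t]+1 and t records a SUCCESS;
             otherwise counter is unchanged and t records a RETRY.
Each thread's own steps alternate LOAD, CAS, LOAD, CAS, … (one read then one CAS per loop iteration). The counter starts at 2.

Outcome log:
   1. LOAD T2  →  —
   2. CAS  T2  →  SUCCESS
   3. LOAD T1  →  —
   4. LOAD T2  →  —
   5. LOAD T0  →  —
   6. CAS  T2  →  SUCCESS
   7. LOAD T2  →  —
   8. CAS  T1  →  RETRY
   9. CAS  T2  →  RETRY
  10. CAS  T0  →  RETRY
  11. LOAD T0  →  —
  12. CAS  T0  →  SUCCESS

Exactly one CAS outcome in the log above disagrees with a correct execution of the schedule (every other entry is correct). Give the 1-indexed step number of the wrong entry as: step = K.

step = 9

Re-executing:
   1) LOAD T2:  M=2  r_T2=2
   2) CAS  T2:  M=3  r_T2=2 ✓
   3) LOAD T1:  M=3  r_T1=3
   4) LOAD T2:  M=3  r_T2=3
   5) LOAD T0:  M=3  r_T0=3
   6) CAS  T2:  M=4  r_T2=3 ✓
   7) LOAD T2:  M=4  r_T2=4
   8) CAS  T1:  M=4  r_T1=3 ✗
   9) CAS  T2:  M=5  r_T2=4 ✓
  10) CAS  T0:  M=5  r_T0=3 ✗
  11) LOAD T0:  M=5  r_T0=5
  12) CAS  T0:  M=6  r_T0=5 ✓
Mismatch at 9.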